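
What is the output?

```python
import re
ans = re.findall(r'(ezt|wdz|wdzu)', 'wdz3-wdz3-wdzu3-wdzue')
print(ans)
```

Alternation tries branches left to right and keeps the first one that lets the overall match succeed at that position.
Matches: at [0:3] match 'wdz', group 1 = 'wdz'; at [5:8] match 'wdz', group 1 = 'wdz'; at [10:13] match 'wdz', group 1 = 'wdz'; at [16:19] match 'wdz', group 1 = 'wdz'.
One capturing group, so `findall` returns just the captured substring from each match — 4 in all.

['wdz', 'wdz', 'wdz', 'wdz']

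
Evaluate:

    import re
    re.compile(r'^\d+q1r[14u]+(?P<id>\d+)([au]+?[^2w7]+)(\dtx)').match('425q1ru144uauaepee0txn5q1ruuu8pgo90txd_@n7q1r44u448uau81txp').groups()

The match spans [0:37] → '425q1ru144uauaepee0txn5q1ruuu8pgo90tx'.
Captured: group 1 = '4', group 2 = 'uauaepee0txn5q1ruuu8pgo9', group 3 = '0tx'.

('4', 'uauaepee0txn5q1ruuu8pgo9', '0tx')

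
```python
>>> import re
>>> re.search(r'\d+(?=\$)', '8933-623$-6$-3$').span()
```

The positive lookaround only admits positions where the adjacent text matches; those characters stay outside the span.
Unlike `match`, `search` isn't anchored — it looks for the pattern anywhere in the string.
The match spans [5:8] → '623'.

(5, 8)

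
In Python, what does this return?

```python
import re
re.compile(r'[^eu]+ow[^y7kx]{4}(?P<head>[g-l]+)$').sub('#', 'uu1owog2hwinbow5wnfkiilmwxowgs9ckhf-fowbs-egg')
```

Pattern: one or more of any character except [eu], then the literal 'ow'; then exactly 4 of any character except [y7kx]; then one or more of a character in [g-l] (captured as 'head'); then anchored at the end.
Matches: at [2:45] → '1owog2hwinbow5wnfkiilmwxowgs9ckhf-fowbs-egg'.
Each match is replaced by '#'.

'uu#'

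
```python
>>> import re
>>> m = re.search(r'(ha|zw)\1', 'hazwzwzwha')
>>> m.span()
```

`\1` has to match the exact text group 1 already captured.
The match spans [2:6] → 'zwzw'.

(2, 6)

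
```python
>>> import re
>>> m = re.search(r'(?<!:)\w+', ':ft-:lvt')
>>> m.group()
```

't'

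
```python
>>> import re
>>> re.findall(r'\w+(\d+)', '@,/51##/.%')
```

This matches one or more of a word character; then one or more of a digit (captured).
Walking the string: at [3:5] match '51', group 1 = '1'.
With a single group, `findall` returns only what that group captured — 1 item.

['1']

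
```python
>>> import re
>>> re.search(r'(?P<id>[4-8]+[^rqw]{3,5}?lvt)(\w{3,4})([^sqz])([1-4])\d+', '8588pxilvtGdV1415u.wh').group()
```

'8588pxilvtGdV1415'

Pattern: one or more of a character in [4-8], then 3 to 5 of any character except [rqw] (lazy), then the literal 'lvt' (captured as 'id'); then 3 to 4 of a word character (captured); then any character except [sqz] (captured); then a character in [1-4] (captured); then one or more of a digit.
The match spans [0:17] → '8588pxilvtGdV1415'.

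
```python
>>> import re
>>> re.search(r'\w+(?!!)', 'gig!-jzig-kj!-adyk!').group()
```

'gi'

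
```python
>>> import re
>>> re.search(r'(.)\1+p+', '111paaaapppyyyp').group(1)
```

'1'

The match spans [0:4] → '111p'.
Captured: group 1 = '1'.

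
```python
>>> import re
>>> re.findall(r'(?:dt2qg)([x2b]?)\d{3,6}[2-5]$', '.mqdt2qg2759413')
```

['2']

Pattern: the literal 'dt2', then the literal 'qg' (non-capturing group); then optionally one of [x2b] (captured); then 3 to 6 of a digit, then a character in [2-5]; then anchored at the end.
Because there's exactly one group, `findall` drops the full match and keeps group 1 from the one hit.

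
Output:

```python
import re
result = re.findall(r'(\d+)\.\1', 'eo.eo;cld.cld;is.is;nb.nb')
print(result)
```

[]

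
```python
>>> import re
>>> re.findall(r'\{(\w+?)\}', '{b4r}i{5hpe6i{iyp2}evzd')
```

Walking the string: at [0:5] match '{b4r}', group 1 = 'b4r'; at [13:19] match '{iyp2}', group 1 = 'iyp2'.
With a single group, `findall` returns only what that group captured — 2 items.

['b4r', 'iyp2']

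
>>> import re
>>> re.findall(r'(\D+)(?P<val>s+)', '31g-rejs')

This matches one or more of a non-digit (captured); then one or more of a literal 's' (captured as 'val').
Walking the string: at [2:8] match 'g-rejs', groups = ('g-rej', 's').
2 groups means the one result is a tuple of 2 captured strings — 1 here.

[('g-rej', 's')]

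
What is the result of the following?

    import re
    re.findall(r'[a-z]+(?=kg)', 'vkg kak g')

['v']

Lookahead/lookbehind check context without consuming it, so the matched span excludes the asserted characters.
Walking the string: at [0:1] → 'v'.
No capturing groups, so `findall` returns the 1 full match string.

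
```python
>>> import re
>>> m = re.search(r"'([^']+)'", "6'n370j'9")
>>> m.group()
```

`search` walks the string left to right and returns the first match it finds.
The match spans [1:8] → "'n370j'".
Captured: group 1 = 'n370j'.

"'n370j'"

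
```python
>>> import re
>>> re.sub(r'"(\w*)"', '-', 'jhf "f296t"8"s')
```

'jhf -8"s'

Matches: at [4:11] → '"f296t"'.
`sub` substitutes '-' at each match site.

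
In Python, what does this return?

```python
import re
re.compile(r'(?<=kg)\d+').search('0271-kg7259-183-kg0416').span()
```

(7, 11)

The `(?=…)`/`(?<=…)` assertion just peeks at neighbouring text; it doesn't advance the match position.
The match spans [7:11] → '7259'.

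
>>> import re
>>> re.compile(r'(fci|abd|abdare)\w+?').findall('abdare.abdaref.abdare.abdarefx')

['abd', 'abd', 'abd', 'abd']

Alternation tries branches left to right and keeps the first one that lets the overall match succeed at that position.
Matches: at [0:4] match 'abda', group 1 = 'abd'; at [7:11] match 'abda', group 1 = 'abd'; at [15:19] match 'abda', group 1 = 'abd'; at [22:26] match 'abda', group 1 = 'abd'.
`findall` collects group 1 from each match (4 total).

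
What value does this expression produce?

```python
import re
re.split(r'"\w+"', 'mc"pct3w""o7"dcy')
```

['mc', '', 'dcy']

Matches to split on: at [2:9] → '"pct3w"'; at [9:13] → '"o7"'.
The string is cut at each match, leaving 3 pieces.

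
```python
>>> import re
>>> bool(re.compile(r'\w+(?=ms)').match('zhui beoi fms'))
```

The positive lookaround only admits positions where the adjacent text matches; those characters stay outside the span.
`re.match` won't scan ahead — the pattern has to work from the very first character.
Here the pattern fails at index 0, so the call returns None, and `bool(None)` is False.

False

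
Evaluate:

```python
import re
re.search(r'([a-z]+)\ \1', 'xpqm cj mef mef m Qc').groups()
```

('mef',)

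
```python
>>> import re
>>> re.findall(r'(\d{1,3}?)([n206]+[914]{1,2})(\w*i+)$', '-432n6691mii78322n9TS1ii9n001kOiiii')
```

Multiple groups make `findall` return tuples — one 3-tuple for the one match.

[('43', '2n6691', 'mii78322n9TS1ii9n001kOiiii')]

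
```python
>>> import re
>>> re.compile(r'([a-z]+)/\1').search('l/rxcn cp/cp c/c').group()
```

The backreference `\1` re-matches whatever the first group consumed, character for character.
`re.search` tries every starting position until one works.
The match spans [7:12] → 'cp/cp'.
Captured: group 1 = 'cp'.

'cp/cp'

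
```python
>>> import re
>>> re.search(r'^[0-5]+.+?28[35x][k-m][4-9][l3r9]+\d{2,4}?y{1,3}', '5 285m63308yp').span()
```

This matches anchored at the start of the string; then one or more of a character in [0-5]; then one or more of any character (lazy), then the literal '28', then one of [35x]; then a character in [k-m], then a character in [4-9]; then one or more of one of [l3r9], then 2 to 4 of a digit (lazy), then 1 to 3 of a literal 'y'.
Unlike `match`, `search` isn't anchored — it looks for the pattern anywhere in the string.
The match spans [0:12] → '5 285m63308y'.

(0, 12)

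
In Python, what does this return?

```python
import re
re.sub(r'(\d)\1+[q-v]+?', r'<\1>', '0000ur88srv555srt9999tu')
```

After group 1 captures some text, `\1` only succeeds where that same text appears again.
`\1` in the replacement pulls in group 1's text for each match.

'<0>r<8>rv<5>rt<9>u'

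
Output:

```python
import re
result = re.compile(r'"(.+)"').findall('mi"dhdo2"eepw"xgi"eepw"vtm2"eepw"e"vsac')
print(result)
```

['dhdo2"eepw"xgi"eepw"vtm2"eepw"e']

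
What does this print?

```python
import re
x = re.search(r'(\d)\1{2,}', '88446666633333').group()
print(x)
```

66666

A backreference is literal: `\1` must see the identical characters the first group matched.
The match spans [4:9] → '66666'.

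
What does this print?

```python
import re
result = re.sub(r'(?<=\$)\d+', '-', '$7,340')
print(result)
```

Lookahead/lookbehind check context without consuming it, so the matched span excludes the asserted characters.
Matches: at [1:2] → '7'.
Every occurrence is swapped for '-'.

$-,340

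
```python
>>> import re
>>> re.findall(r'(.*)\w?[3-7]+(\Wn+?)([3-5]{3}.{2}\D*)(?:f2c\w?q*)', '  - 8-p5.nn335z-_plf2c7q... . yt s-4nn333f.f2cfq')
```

Multiple groups make `findall` return tuples — one 3-tuple for the one match.

[('  - 8-p', '.nn', '335z-_pl')]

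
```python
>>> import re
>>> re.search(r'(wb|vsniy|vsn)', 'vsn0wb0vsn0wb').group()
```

The match spans [0:3] → 'vsn'.

'vsn'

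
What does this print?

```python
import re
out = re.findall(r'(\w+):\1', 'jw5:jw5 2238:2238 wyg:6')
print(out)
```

['jw5', '2238']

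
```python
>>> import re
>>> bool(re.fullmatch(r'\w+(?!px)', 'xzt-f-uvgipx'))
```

False

`re.fullmatch` requires the pattern to consume the entire string.
Here the string isn't matched end-to-end, so the call returns None, and `bool(None)` is False.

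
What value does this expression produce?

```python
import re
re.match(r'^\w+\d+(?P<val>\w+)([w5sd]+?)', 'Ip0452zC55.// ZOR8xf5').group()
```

`re.match` only tries the pattern at the start of the string.
The match spans [0:10] → 'Ip0452zC55'.

'Ip0452zC55'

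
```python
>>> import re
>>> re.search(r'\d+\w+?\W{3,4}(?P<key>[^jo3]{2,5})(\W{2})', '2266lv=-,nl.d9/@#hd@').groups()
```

('nl.d9', '/@')

This matches one or more of a digit, then one or more of a word character (lazy), then 3 to 4 of a non-word character; then 2 to 5 of any character except [jo3] (captured as 'key'); then exactly 2 of a non-word character (captured).
`search` walks the string left to right and returns the first match it finds.
The match spans [0:16] → '2266lv=-,nl.d9/@'.
Captured: group 1 = 'nl.d9', group 2 = '/@'.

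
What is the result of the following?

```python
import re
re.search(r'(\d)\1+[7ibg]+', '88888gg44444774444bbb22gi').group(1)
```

'8'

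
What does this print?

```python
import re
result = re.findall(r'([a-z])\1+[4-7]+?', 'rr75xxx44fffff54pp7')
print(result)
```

['r', 'x', 'f', 'p']

The backreference `\1` re-matches whatever the first group consumed, character for character.
One capturing group, so `findall` returns just the captured substring from each match — 4 in all.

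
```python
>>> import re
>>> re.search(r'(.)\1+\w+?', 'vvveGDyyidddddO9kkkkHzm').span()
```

(0, 4)

A backreference is literal: `\1` must see the identical characters the first group matched.
`re.search` scans for the first position where the pattern succeeds.
The match spans [0:4] → 'vvve'.
Captured: group 1 = 'v'.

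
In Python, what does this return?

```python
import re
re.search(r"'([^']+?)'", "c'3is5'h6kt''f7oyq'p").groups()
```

('3is5',)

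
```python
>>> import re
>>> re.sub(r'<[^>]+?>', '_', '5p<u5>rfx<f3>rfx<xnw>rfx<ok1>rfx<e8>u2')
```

'5p_rfx_rfx_rfx_rfx_u2'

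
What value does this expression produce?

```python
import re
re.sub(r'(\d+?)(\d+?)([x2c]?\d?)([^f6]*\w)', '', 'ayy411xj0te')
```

'ayy'

The pattern matches one or more of a digit (lazy) (captured); then one or more of a digit (lazy) (captured); then optionally one of [x2c], then optionally a digit (captured); then zero or more of any character except [f6], then a word character (captured).
Matches: at [3:11] → '411xj0te'.
Every occurrence is swapped for ''.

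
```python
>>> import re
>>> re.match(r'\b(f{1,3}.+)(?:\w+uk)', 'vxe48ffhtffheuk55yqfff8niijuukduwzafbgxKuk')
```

None

This matches a word boundary (`\b`, zero-width); then 1 to 3 of the literal 'f', then one or more of any character (captured); then one or more of a word character, then the literal 'uk' (non-capturing group).
With `match`, the pattern is implicitly anchored at the beginning.
Here the pattern fails at index 0, so the call returns None.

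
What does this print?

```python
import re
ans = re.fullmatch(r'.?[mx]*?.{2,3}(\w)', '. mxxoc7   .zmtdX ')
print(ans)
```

This matches optionally any character, then zero or more of one of [mx] (lazy); then 2 to 3 of any character; then a word character (captured).
For `fullmatch`, every character of the input must be accounted for by the pattern.
Here there's no way to consume every character, so the call returns None.

None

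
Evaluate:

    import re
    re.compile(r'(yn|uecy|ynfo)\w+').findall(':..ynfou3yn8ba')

['yn']

Alternation isn't longest-match — the leftmost alternative that fits at this position is chosen.
`findall` collects group 1 from the one match (1 total).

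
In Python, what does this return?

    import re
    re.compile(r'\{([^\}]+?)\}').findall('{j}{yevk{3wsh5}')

Because there's exactly one group, `findall` drops the full match and keeps group 1 from each hit.

['j', 'yevk{3wsh5']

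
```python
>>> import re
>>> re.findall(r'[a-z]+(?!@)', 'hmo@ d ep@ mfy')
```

['hm', 'd', 'e', 'mfy']

`(?!…)`/`(?<!…)` only lets a position through if the neighbouring text does NOT match; no characters are consumed.
`findall` yields the raw match text (4 of them) because the pattern has no groups.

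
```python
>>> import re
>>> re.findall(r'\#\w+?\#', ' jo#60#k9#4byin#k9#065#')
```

['#60#', '#4byin#', '#065#']

Walking the string: at [3:7] → '#60#'; at [9:16] → '#4byin#'; at [18:23] → '#065#'.
No capturing groups, so `findall` returns the 3 full match strings.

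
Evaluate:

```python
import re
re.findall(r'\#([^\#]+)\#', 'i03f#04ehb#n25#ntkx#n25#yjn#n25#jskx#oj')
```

['04ehb', 'ntkx', 'yjn', 'jskx']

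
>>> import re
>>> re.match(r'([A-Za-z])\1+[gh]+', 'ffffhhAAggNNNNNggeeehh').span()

(0, 6)

`match` is anchored at position 0; if the pattern doesn't fit there, it returns None.
The match spans [0:6] → 'ffffhh'.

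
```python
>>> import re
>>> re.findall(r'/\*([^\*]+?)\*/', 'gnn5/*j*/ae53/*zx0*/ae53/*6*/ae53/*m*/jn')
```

['j', 'zx0', '6', 'm']

One capturing group, so `findall` returns just the captured substring from each match — 4 in all.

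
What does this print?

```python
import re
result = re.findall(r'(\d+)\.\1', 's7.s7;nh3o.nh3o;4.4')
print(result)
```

['4']

A backreference is literal: `\1` must see the identical characters the first group matched.
With a single group, `findall` returns only what that group captured — 1 item.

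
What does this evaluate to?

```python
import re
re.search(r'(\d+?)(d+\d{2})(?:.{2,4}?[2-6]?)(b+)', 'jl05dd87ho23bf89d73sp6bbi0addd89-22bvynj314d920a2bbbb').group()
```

Pattern: one or more of a digit (lazy) (captured); then one or more of a literal 'd', then exactly 2 of a digit (captured); then 2 to 4 of any character (lazy), then optionally a character in [2-6] (non-capturing group); then one or more of a literal 'b' (captured).
`re.search` scans for the first position where the pattern succeeds.
The match spans [2:13] → '05dd87ho23b'.
Captured: group 1 = '05', group 2 = 'dd87', group 3 = 'b'.

'05dd87ho23b'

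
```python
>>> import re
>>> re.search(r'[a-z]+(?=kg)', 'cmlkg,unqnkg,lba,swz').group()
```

The positive lookaround only admits positions where the adjacent text matches; those characters stay outside the span.
`re.search` scans for the first position where the pattern succeeds.
The match spans [0:3] → 'cml'.

'cml'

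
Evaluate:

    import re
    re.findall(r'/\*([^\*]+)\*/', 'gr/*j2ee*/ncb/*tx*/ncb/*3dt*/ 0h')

['j2ee', 'tx', '3dt']

Matches: at [2:10] match '/*j2ee*/', group 1 = 'j2ee'; at [13:19] match '/*tx*/', group 1 = 'tx'; at [22:29] match '/*3dt*/', group 1 = '3dt'.
One capturing group, so `findall` returns just the captured substring from each match — 3 in all.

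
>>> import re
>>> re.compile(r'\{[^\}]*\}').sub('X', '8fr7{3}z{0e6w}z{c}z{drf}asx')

'8fr7XzXzXzXasx'

Matches: at [4:7] → '{3}'; at [8:14] → '{0e6w}'; at [15:18] → '{c}'; at [19:24] → '{drf}'.
Each match is replaced by 'X'.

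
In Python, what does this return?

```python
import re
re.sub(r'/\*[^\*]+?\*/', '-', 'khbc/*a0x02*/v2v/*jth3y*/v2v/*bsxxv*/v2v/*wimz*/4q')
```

Each match is replaced by '-'.

'khbc-v2v-v2v-v2v-4q'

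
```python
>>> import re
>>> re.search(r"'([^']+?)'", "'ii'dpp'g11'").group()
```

"'ii'"

The match spans [0:4] → "'ii'".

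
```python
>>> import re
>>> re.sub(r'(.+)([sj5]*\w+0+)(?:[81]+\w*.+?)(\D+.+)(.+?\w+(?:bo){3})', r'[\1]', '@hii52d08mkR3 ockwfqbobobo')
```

The pattern matches one or more of any character (captured); then zero or more of one of [sj5], then one or more of a word character, then one or more of the literal '0' (captured); then one or more of one of [81], then zero or more of a word character, then one or more of any character (lazy) (non-capturing group); then one or more of a non-digit, then one or more of any character (captured); then one or more of any character (lazy), then one or more of a word character, then the literal 'bo' repeated 3 times (captured).
Matches: at [0:26] → '@hii52d08mkR3 ockwfqbobobo'.
Each match is replaced using the text its own group 1 captured.

'[@hii52]'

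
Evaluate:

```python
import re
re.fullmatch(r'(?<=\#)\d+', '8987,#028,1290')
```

None

`fullmatch` succeeds only if the pattern covers the string from start to end.
Here the string isn't matched end-to-end, so the call returns None.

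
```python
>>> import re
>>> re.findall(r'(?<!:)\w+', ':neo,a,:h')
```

['eo', 'a']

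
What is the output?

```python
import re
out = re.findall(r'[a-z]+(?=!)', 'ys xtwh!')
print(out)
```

['xtwh']

The positive lookaround only admits positions where the adjacent text matches; those characters stay outside the span.
With no groups in the pattern, `findall` gives back each whole match — 1 here.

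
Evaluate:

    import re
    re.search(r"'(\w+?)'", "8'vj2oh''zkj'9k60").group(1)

Unlike `match`, `search` isn't anchored — it looks for the pattern anywhere in the string.
The match spans [1:8] → "'vj2oh'".
Captured: group 1 = 'vj2oh'.

'vj2oh'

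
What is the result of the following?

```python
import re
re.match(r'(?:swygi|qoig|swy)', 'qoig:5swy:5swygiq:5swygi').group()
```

`re.match` only tries the pattern at the start of the string.
The match spans [0:4] → 'qoig'.

'qoig'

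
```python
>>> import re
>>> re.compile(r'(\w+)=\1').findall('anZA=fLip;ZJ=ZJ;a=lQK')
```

['ZJ']

The backreference `\1` re-matches whatever the first group consumed, character for character.
`findall` collects group 1 from the one match (1 total).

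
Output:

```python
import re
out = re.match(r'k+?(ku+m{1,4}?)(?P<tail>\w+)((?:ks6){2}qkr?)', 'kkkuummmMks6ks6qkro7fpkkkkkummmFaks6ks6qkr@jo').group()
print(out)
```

kkkuummmMks6ks6qkro7fpkkkkkummmFaks6ks6qkr

`re.match` only tries the pattern at the start of the string.
The match spans [0:42] → 'kkkuummmMks6ks6qkro7fpkkkkkummmFaks6ks6qkr'.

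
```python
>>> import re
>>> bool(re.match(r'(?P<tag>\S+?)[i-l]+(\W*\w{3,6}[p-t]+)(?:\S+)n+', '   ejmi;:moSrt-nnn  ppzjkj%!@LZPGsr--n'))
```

The pattern matches one or more of a non-whitespace character (lazy) (captured as 'tag'); then one or more of a character in [i-l]; then zero or more of a non-word character, then 3 to 6 of a word character, then one or more of a character in [p-t] (captured); then one or more of a non-whitespace character (non-capturing group); then one or more of a literal 'n'.
`re.match` only tries the pattern at the start of the string.
Here position 0 doesn't satisfy it, so the call returns None, and `bool(None)` is False.

False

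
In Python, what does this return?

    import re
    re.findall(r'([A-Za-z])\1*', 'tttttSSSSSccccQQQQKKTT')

`\1` is not a pattern — it's the concrete string captured by group 1, re-applied verbatim.
Scanning left to right: at [0:5] match 'ttttt', group 1 = 't'; at [5:10] match 'SSSSS', group 1 = 'S'; at [10:14] match 'cccc', group 1 = 'c'; at [14:18] match 'QQQQ', group 1 = 'Q'; at [18:20] match 'KK', group 1 = 'K'; ….
Because there's exactly one group, `findall` drops the full match and keeps group 1 from each hit.

['t', 'S', 'c', 'Q', 'K', 'T']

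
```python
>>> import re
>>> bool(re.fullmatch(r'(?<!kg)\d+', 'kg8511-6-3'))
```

Because the assertion is negative and zero-width, positions next to the forbidden text are skipped.
`fullmatch` succeeds only if the pattern covers the string from start to end.
Here the string isn't matched end-to-end, so the call returns None, and `bool(None)` is False.

False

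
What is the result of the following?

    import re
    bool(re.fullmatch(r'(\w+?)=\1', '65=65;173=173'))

A backreference is literal: `\1` must see the identical characters the first group matched.
For `fullmatch`, every character of the input must be accounted for by the pattern.
Here the pattern can't cover the whole string, so the call returns None, and `bool(None)` is False.

False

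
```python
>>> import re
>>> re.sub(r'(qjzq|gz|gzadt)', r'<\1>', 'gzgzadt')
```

'<gz><gz>adt'

The regex engine tests alternatives in the order written; an earlier branch that matches wins even if a later one would match more.
Matches: at [0:2] → 'gz'; at [2:4] → 'gz'.
Each match is replaced using the text its own group 1 captured.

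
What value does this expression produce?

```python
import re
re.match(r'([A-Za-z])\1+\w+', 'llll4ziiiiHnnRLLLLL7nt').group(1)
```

'l'

`\1` is not a pattern — it's the concrete string captured by group 1, re-applied verbatim.
`match` is anchored at position 0; if the pattern doesn't fit there, it returns None.
The match spans [0:22] → 'llll4ziiiiHnnRLLLLL7nt'.
Captured: group 1 = 'l'.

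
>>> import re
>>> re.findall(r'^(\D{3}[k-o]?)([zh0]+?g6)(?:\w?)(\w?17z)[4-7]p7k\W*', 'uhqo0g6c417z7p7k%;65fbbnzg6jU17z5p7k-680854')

[('uhqo', '0g6', '417z')]

`findall` packs the 3 group values into a tuple for every match.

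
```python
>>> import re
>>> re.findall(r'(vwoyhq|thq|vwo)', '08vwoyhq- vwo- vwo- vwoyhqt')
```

The regex engine tests alternatives in the order written; an earlier branch that matches wins even if a later one would match more.
Walking the string: at [2:8] match 'vwoyhq', group 1 = 'vwoyhq'; at [10:13] match 'vwo', group 1 = 'vwo'; at [15:18] match 'vwo', group 1 = 'vwo'; at [20:26] match 'vwoyhq', group 1 = 'vwoyhq'.
With a single group, `findall` returns only what that group captured — 4 items.

['vwoyhq', 'vwo', 'vwo', 'vwoyhq']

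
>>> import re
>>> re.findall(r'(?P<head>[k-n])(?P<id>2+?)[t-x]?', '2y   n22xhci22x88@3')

[('n', '2')]

The pattern matches a character in [k-n] (captured as 'head'); then one or more of a literal '2' (lazy) (captured as 'id'); then optionally a character in [t-x].
Matches: at [5:7] match 'n2', groups = ('n', '2').
`findall` packs the 2 group values into a tuple for every match.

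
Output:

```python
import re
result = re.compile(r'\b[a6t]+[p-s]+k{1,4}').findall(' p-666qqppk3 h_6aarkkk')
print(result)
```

['666qqppk']

`findall` yields the raw match text (1 of them) because the pattern has no groups.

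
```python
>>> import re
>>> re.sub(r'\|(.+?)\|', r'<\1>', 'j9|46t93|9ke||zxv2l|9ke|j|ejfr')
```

'j9<46t93>9ke<|zxv2l>9ke<j>ejfr'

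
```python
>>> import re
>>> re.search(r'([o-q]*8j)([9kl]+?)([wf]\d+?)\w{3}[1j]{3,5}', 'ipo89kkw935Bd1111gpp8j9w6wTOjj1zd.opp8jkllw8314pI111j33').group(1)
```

'pp8j'

This matches zero or more of a character in [o-q], then the literal '8j' (captured); then one or more of one of [9kl] (lazy) (captured); then one of [wf], then one or more of a digit (lazy) (captured); then exactly 3 of a word character, then 3 to 5 of one of [1j].
`re.search` scans for the first position where the pattern succeeds.
The match spans [18:31] → 'pp8j9w6wTOjj1'.
Captured: group 1 = 'pp8j', group 2 = '9', group 3 = 'w6'.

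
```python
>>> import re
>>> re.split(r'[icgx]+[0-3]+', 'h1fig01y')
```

['h1f', 'y']

This matches one or more of one of [icgx]; then one or more of a character in [0-3].
Matches to split on: at [3:7] → 'ig01'.
Splitting on the pattern gives 2 pieces.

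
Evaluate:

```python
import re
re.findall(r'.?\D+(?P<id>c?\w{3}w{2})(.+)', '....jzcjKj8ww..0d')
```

`findall` packs the 2 group values into a tuple for every match.

[('Kj8ww', '..0d')]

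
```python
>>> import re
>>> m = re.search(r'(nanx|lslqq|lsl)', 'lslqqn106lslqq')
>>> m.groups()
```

Branches in `(...|...)` are attempted left-to-right; the first branch that allows the whole pattern to succeed is taken.
`search` walks the string left to right and returns the first match it finds.
The match spans [0:5] → 'lslqq'.
Captured: group 1 = 'lslqq'.

('lslqq',)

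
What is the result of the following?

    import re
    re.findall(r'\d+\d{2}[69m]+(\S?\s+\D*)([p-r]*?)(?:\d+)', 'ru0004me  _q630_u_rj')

[('e  _q', '')]

This matches one or more of a digit, then exactly 2 of a digit, then one or more of one of [69m]; then optionally a non-whitespace character, then one or more of whitespace, then zero or more of a non-digit (captured); then zero or more of a character in [p-r] (lazy) (captured); then one or more of a digit (non-capturing group).
Walking the string: at [2:15] match '0004me  _q630', groups = ('e  _q', '').
2 groups means the one result is a tuple of 2 captured strings — 1 here.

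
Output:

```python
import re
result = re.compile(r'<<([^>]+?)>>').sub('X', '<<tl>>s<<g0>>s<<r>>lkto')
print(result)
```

XsXsXlkto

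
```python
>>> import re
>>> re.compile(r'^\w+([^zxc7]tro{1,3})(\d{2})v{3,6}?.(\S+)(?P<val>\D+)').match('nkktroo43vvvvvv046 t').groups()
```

Pattern: anchored at the start of the string; then one or more of a word character; then any character except [zxc7], then the literal 'tr', then 1 to 3 of a literal 'o' (captured); then exactly 2 of a digit (captured); then 3 to 6 of a literal 'v' (lazy), then any character; then one or more of a non-whitespace character (captured); then one or more of a non-digit (captured as 'val').
A non-greedy quantifier consumes as few characters as it can — just enough that the remainder of the pattern still matches from where it stops; whatever follows it matches normally.
`re.match` won't scan ahead — the pattern has to work from the very first character.
The match spans [0:20] → 'nkktroo43vvvvvv046 t'.
Captured: group 1 = 'ktroo', group 2 = '43', group 3 = 'vv046', group 4 = ' t'.

('ktroo', '43', 'vv046', ' t')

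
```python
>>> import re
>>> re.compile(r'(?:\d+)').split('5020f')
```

['', 'f']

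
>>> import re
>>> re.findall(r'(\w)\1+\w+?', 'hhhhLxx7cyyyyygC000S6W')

['h', 'x', 'y', '0']

A backreference is literal: `\1` must see the identical characters the first group matched.
`findall` collects group 1 from each match (4 total).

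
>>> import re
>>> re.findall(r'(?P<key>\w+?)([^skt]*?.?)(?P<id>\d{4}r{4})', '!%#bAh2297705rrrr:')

[('b', 'Ah229', '7705rrrr')]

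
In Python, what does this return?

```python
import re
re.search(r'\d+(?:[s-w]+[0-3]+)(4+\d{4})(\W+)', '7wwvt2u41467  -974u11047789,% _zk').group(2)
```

',% '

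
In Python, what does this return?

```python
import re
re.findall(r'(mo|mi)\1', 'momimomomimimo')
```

['mo', 'mi']

`\1` has to match the exact text group 1 already captured.
Walking the string: at [4:8] match 'momo', group 1 = 'mo'; at [8:12] match 'mimi', group 1 = 'mi'.
With a single group, `findall` returns only what that group captured — 2 items.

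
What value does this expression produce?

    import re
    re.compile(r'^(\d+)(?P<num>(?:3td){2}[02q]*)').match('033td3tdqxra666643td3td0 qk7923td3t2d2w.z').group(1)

'03'

This matches anchored at the start of the string; then one or more of a digit (captured); then the literal '3td' repeated 2 times, then zero or more of one of [02q] (captured as 'num').
`match` is anchored at position 0; if the pattern doesn't fit there, it returns None.
The match spans [0:9] → '033td3tdq'.
Captured: group 1 = '03', group 2 = '3td3tdq'.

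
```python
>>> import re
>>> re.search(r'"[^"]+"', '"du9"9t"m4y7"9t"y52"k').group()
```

`re.search` tries every starting position until one works.
The match spans [0:5] → '"du9"'.

'"du9"'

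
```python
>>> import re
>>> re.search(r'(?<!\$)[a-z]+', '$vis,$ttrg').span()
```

(2, 4)

A negative assertion filters positions out without eating any characters.
The match spans [2:4] → 'is'.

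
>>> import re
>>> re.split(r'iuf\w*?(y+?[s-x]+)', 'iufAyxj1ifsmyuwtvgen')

Pattern: the literal 'iuf', then zero or more of a word character (lazy); then one or more of a literal 'y' (lazy), then one or more of a character in [s-x] (captured).
With the lazy modifier that quantifier settles for the fewest repetitions that let the rest of the pattern succeed (the atoms after it are unaffected and can still be greedy).
Matches to split on: at [0:6] → 'iufAyx'.
With a capturing group present, the delimiter's captured portion is kept in the result list.

['', 'yx', 'j1ifsmyuwtvgen']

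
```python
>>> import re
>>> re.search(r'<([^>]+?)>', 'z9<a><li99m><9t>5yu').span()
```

`re.search` scans for the first position where the pattern succeeds.
The match spans [2:5] → '<a>'.
Captured: group 1 = 'a'.

(2, 5)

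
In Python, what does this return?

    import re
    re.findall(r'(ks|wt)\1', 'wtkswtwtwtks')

['wt']

A backreference is literal: `\1` must see the identical characters the first group matched.
Scanning left to right: at [4:8] match 'wtwt', group 1 = 'wt'.
One capturing group, so `findall` returns just the captured substring from the one match — 1 in all.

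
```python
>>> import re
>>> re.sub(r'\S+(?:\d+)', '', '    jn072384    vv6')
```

'        '

The pattern matches one or more of a non-whitespace character; then one or more of a digit (non-capturing group).
Matches: at [4:12] → 'jn072384'; at [16:19] → 'vv6'.
Every occurrence is swapped for ''.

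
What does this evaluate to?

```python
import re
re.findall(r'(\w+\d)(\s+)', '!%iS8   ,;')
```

[('iS8', '   ')]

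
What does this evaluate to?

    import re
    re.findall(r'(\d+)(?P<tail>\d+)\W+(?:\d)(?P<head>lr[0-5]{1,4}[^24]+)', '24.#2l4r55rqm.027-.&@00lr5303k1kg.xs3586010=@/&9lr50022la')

Multiple groups make `findall` return tuples — one 3-tuple for the one match.

[('358601', '0', 'lr500')]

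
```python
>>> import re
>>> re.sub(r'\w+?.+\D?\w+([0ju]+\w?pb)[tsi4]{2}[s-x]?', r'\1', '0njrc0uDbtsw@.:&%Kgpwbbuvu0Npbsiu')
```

'0Npb'

The pattern matches one or more of a word character (lazy), then one or more of any character; then optionally a non-digit, then one or more of a word character; then one or more of one of [0ju], then optionally a word character, then the literal 'pb' (captured); then exactly 2 of one of [tsi4], then optionally a character in [s-x].
Each match is replaced using the text its own group 1 captured.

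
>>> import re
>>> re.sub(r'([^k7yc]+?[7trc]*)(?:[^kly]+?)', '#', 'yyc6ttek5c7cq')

'yyc#k#'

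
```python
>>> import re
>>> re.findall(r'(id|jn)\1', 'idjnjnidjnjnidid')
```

A backreference is literal: `\1` must see the identical characters the first group matched.
`findall` collects group 1 from each match (3 total).

['jn', 'jn', 'id']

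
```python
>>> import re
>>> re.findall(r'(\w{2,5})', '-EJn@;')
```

['EJn']

Pattern: 2 to 5 of a word character (captured).
Scanning left to right: at [1:4] match 'EJn', group 1 = 'EJn'.
One capturing group, so `findall` returns just the captured substring from the one match — 1 in all.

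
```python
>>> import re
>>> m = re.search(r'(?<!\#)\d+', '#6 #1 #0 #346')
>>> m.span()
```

(11, 13)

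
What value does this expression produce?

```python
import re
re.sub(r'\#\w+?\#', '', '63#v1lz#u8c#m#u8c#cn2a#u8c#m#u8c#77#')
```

'63u8cu8cu8cu8c'

`sub` substitutes '' at each match site.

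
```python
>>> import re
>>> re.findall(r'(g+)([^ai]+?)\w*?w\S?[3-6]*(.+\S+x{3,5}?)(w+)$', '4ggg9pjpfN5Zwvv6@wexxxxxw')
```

[('ggg', '9', 'v6@wexxxxx', 'w')]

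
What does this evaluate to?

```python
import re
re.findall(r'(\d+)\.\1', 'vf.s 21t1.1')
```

['1']

A backreference is literal: `\1` must see the identical characters the first group matched.
Because there's exactly one group, `findall` drops the full match and keeps group 1 from the one hit.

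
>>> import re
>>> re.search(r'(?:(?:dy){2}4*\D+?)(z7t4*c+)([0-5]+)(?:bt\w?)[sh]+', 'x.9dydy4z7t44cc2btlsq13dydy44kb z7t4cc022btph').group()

'dydy44kb z7t4cc022btph'

This matches the literal 'dy' repeated 2 times, then zero or more of a literal '4', then one or more of a non-digit (lazy) (non-capturing group); then the literal 'z7t', then zero or more of the literal '4', then one or more of a literal 'c' (captured); then one or more of a character in [0-5] (captured); then the literal 'bt', then optionally a word character (non-capturing group); then one or more of one of [sh].
The match spans [23:45] → 'dydy44kb z7t4cc022btph'.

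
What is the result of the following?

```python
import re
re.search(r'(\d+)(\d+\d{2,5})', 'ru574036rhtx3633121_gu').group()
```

'574036'

The pattern matches one or more of a digit (captured); then one or more of a digit, then 2 to 5 of a digit (captured).
`re.search` tries every starting position until one works.
The match spans [2:8] → '574036'.
Captured: group 1 = '574', group 2 = '036'.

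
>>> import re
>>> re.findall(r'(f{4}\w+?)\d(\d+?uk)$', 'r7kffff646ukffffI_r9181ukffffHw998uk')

Pattern: exactly 4 of a literal 'f', then one or more of a word character (lazy) (captured); then a digit; then one or more of a digit (lazy), then the literal 'uk' (captured); then anchored at the end.
Scanning left to right: at [3:36] match 'ffff646ukffffI_r9181ukffffHw998uk', groups = ('ffff646ukffffI_r9181ukffffHw', '98uk').
2 groups means the one result is a tuple of 2 captured strings — 1 here.

[('ffff646ukffffI_r9181ukffffHw', '98uk')]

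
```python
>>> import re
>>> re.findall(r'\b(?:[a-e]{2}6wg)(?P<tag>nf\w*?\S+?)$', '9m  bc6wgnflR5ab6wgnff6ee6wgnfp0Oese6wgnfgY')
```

['nflR5ab6wgnff6ee6wgnfp0Oese6wgnfgY']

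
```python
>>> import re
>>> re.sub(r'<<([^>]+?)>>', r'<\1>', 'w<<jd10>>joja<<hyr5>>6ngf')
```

'w<jd10>joja<hyr5>6ngf'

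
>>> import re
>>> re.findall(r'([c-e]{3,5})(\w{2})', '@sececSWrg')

[('ecec', 'SW')]

Pattern: 3 to 5 of a character in [c-e] (captured); then exactly 2 of a word character (captured).
Scanning left to right: at [2:8] match 'ececSW', groups = ('ecec', 'SW').
Multiple groups make `findall` return tuples — one 2-tuple for the one match.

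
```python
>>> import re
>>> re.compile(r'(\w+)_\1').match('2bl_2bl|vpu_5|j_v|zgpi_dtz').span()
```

`\1` has to match the exact text group 1 already captured.
`re.match` won't scan ahead — the pattern has to work from the very first character.
The match spans [0:7] → '2bl_2bl'.
Captured: group 1 = '2bl'.

(0, 7)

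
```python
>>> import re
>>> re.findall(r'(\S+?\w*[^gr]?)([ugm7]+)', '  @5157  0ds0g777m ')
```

[('@515', '7'), ('0ds0g777', 'm')]

This matches one or more of a non-whitespace character (lazy), then zero or more of a word character, then optionally any character except [gr] (captured); then one or more of one of [ugm7] (captured).
With 2 capturing groups, `findall` returns a 2-tuple per match.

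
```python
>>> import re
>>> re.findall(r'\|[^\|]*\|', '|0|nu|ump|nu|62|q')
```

Matches: at [0:3] → '|0|'; at [5:10] → '|ump|'; at [12:16] → '|62|'.
No capturing groups, so `findall` returns the 3 full match strings.

['|0|', '|ump|', '|62|']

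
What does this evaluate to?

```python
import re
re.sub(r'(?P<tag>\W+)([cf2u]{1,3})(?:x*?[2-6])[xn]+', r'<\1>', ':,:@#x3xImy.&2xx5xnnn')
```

Pattern: one or more of a non-word character (captured as 'tag'); then 1 to 3 of one of [cf2u] (captured); then zero or more of the literal 'x' (lazy), then a character in [2-6] (non-capturing group); then one or more of one of [xn].
Matches: at [11:21] → '.&2xx5xnnn'.
The replacement refers to a captured group, so each match is rewritten using its own captured text.

':,:@#x3xImy<.&>'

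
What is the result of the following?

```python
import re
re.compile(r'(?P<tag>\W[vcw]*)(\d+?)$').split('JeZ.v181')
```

The pattern matches a non-word character, then zero or more of one of [vcw] (captured as 'tag'); then one or more of a digit (lazy) (captured); then anchored at the end.
Matches to split on: at [3:8] → '.v181'.
The group in the pattern means `split` returns the separators' captures alongside the pieces.

['JeZ', '.v', '181', '']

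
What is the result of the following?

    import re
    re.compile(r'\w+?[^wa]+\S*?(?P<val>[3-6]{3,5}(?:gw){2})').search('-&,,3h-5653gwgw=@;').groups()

('653gwgw',)

The match spans [4:15] → '3h-5653gwgw'.
Captured: group 1 = '653gwgw'.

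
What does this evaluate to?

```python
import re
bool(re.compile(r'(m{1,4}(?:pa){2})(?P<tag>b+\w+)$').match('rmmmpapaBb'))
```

With `match`, the pattern is implicitly anchored at the beginning.
Here position 0 doesn't satisfy it, so the call returns None, and `bool(None)` is False.

False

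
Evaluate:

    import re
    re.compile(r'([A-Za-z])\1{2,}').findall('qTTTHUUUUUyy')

`\1` is not a pattern — it's the concrete string captured by group 1, re-applied verbatim.
One capturing group, so `findall` returns just the captured substring from each match — 2 in all.

['T', 'U']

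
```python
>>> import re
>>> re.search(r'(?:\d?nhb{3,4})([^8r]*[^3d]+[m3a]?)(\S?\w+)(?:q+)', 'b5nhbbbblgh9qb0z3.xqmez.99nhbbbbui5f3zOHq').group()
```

The match spans [1:41] → '5nhbbbblgh9qb0z3.xqmez.99nhbbbbui5f3zOHq'.

'5nhbbbblgh9qb0z3.xqmez.99nhbbbbui5f3zOHq'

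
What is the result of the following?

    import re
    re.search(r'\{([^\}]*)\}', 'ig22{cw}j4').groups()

The match spans [4:8] → '{cw}'.
Captured: group 1 = 'cw'.

('cw',)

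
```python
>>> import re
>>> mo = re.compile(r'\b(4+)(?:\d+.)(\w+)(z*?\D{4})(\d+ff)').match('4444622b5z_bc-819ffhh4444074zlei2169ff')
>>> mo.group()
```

'4444622b5z_bc-819ff'

With `match`, the pattern is implicitly anchored at the beginning.
The match spans [0:19] → '4444622b5z_bc-819ff'.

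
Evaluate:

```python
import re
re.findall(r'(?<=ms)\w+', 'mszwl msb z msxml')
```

The positive lookaround only admits positions where the adjacent text matches; those characters stay outside the span.
Since nothing is captured, `findall` lists the 3 matched substrings directly.

['zwl', 'b', 'xml']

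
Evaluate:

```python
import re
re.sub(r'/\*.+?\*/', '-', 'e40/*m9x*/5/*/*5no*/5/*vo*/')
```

'e40-5-5-'

Lazy quantifiers expand one character at a time until the remainder of the pattern can match.
Matches: at [3:10] → '/*m9x*/'; at [11:20] → '/*/*5no*/'; at [21:27] → '/*vo*/'.
`sub` substitutes '-' at each match site.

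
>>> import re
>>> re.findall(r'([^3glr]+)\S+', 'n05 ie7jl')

['n05 ie7j']

Because there's exactly one group, `findall` drops the full match and keeps group 1 from the one hit.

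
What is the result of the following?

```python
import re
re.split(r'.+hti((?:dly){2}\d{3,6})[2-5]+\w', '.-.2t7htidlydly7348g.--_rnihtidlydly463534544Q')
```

Pattern: one or more of any character, then the literal 'hti'; then the literal 'dly' repeated 2 times, then 3 to 6 of a digit (captured); then one or more of a character in [2-5], then a word character.
Matches to split on: at [0:46] → '.-.2t7htidlydly7348g.--_rnihtidlydly463534544Q'.
With a capturing group present, the delimiter's captured portion is kept in the result list.

['', 'dlydly463534', '']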